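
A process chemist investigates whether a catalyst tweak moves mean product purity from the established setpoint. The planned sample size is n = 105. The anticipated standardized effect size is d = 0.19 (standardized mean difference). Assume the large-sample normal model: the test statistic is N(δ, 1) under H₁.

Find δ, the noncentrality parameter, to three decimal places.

The noncentrality parameter scales effect size by the design's sample-size factor: δ = d·√n = 0.19 × √105 = 1.9469

δ ≈ 1.947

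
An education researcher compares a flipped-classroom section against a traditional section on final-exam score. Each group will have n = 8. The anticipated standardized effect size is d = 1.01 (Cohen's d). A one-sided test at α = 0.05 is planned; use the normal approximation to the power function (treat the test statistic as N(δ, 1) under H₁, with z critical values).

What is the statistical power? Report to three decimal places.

Noncentrality parameter: δ = d·√(n/2) = 1.01 × √(8/2) = 2.0200
One-sided α = 0.05 → critical value z_{0.05} = 1.645.
Power = Φ(δ − 1.645) = Φ(0.375) = 0.6462.

Power ≈ 0.646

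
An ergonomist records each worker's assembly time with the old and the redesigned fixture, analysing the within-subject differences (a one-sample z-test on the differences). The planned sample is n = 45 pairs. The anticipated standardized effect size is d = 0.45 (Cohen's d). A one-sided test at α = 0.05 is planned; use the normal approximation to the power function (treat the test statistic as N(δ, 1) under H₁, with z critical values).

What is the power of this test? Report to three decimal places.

Noncentrality parameter: δ = d·√n = 0.45 × √45 = 3.0187
One-sided α = 0.05 → critical value z_{0.05} = 1.645.
Power = P(Z > 1.645 − δ) = Φ(1.374) = 0.9153.

Power ≈ 0.915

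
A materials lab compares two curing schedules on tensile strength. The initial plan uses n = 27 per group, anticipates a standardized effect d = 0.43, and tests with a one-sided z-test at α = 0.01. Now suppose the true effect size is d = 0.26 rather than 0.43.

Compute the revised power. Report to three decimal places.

With d = 0.26: δ = d·√(n/2) = 0.26 × √(27/2) = 0.9553. Critical value z_{0.01} = 2.326.
Revised power = P(Z > 2.326 − δ) = Φ(-1.371) = 0.0852.

Power ≈ 0.085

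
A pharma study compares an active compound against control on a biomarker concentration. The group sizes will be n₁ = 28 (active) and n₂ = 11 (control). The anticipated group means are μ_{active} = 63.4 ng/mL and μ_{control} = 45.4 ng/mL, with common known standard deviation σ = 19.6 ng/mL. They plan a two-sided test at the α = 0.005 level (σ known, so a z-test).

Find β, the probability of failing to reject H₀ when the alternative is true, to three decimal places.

Standardized effect: d = |μ_{active} − μ_{control}| / σ = |63.4 − 45.4| / 19.6 = 0.9184
Noncentrality parameter: δ = d / √(1/n₁ + 1/n₂) = 0.9184 / √(1/28 + 1/11) = 2.5808
Critical value for a two-sided test at α = 0.005: z_{α/2} = 2.807.
Power = Φ(δ − 2.807) + Φ(−δ − 2.807) = Φ(-0.226) + Φ(-5.388) = 0.4105 + 0.0000 = 0.4105.
Type II error: β = 1 − power = 1 − 0.4105 = 0.5895.

β ≈ 0.589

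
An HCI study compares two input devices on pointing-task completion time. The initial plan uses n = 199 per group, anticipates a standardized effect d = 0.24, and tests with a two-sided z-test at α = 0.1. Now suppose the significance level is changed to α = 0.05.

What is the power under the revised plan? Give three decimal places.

Power ≈ 0.668

δ = d·√(n/2) = 0.24 × √(199/2) = 2.3940 (unchanged). New critical value: z_{0.025} = 1.960.
Revised power = Φ(δ − 1.960) + Φ(−δ − 1.960) = Φ(0.434) + Φ(-4.354) = 0.6679 + 0.0000 = 0.6679.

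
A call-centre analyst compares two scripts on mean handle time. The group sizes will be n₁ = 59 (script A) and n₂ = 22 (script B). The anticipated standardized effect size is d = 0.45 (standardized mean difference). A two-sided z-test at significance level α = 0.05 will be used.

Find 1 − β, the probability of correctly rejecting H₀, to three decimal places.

Noncentrality parameter: δ = d / √(1/n₁ + 1/n₂) = 0.45 / √(1/59 + 1/22) = 1.8014
Critical value for a two-sided test at α = 0.05: z_{α/2} = 1.960.
Power = Φ(δ − 1.960) + Φ(−δ − 1.960) = Φ(-0.159) + Φ(-3.761) = 0.4370 + 0.0001 = 0.4371.

Power ≈ 0.437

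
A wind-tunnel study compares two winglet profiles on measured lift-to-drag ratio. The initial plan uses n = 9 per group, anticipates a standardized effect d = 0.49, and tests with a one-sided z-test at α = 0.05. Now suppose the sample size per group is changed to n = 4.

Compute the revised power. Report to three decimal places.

With n = 4 per group: δ = d·√(n/2) = 0.49 × √(4/2) = 0.6930. Critical value z_{0.05} = 1.645.
Revised power = Φ(δ − 1.645) = Φ(-0.952) = 0.1706.

Power ≈ 0.171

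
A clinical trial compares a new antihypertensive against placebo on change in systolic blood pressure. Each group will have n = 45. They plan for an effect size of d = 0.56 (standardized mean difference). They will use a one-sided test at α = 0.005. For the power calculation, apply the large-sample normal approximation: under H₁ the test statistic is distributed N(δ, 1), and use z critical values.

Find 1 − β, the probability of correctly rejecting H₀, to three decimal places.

Noncentrality parameter: δ = d·√(n/2) = 0.56 × √(45/2) = 2.6563
Critical value for a one-sided test at α = 0.005: z_α = 2.576.
Power = P(Z > 2.576 − δ) = Φ(0.080) = 0.5321.

Power ≈ 0.532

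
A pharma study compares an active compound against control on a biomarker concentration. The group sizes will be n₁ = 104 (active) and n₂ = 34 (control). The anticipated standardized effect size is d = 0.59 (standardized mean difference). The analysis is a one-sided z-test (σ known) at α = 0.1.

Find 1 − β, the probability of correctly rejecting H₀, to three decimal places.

Noncentrality parameter: δ = d / √(1/n₁ + 1/n₂) = 0.59 / √(1/104 + 1/34) = 2.9865
One-sided α = 0.1 → critical value z_{0.1} = 1.282.
Power = P(Z > 1.282 − δ) = Φ(1.705) = 0.9559.

Power ≈ 0.956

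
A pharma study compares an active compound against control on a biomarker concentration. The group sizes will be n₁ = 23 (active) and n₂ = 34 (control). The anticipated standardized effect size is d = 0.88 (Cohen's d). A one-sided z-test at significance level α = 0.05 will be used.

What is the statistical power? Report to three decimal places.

Power ≈ 0.947

Noncentrality parameter: δ = d / √(1/n₁ + 1/n₂) = 0.88 / √(1/23 + 1/34) = 3.2595
One-sided α = 0.05 → critical value z_{0.05} = 1.645.
Power = P(Z > 1.645 − δ) = Φ(1.615) = 0.9468.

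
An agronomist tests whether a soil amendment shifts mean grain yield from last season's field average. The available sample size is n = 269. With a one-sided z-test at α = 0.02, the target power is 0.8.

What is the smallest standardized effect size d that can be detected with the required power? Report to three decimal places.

Required noncentrality: δ = z_{0.02} + z_{0.20} = 2.054 + 0.842 = 2.895.
δ = d·√n ⇒ d = δ/√n = 2.895/√269 = 0.1765.

d ≈ 0.177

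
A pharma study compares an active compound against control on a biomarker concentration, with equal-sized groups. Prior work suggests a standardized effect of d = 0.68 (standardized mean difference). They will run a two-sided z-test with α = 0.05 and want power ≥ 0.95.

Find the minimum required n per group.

n = 57 per group

For power 0.95 need Φ(δ − z_{0.025}) = 0.95, so δ = z_{0.025} + z_{0.05} = 1.960 + 1.645 = 3.605.
(Ignoring the negligible lower-tail rejection probability gives the usual closed-form inversion.)
δ = d·√(n/2) ⇒ n = 2(δ/d)² = 2 × (3.605 / 0.68)² = 56.21.
Round up to the next whole unit.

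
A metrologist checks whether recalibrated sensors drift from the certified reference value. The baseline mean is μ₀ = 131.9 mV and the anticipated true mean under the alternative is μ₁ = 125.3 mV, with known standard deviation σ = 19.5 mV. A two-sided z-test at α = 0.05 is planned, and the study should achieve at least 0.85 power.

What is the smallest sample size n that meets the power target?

Standardized effect: d = |μ₁ − μ₀| / σ = |125.3 − 131.9| / 19.5 = 0.3385
Set Φ(δ − 1.960) = 0.85; then δ − 1.960 = Φ⁻¹(0.85) = 1.036, giving δ = 2.996.
(Ignoring the negligible lower-tail rejection probability gives the usual closed-form inversion.)
δ = d·√n ⇒ n = (δ/d)² = (2.996 / 0.3385)² = 78.38.
Rounding up, n = 79.

n = 79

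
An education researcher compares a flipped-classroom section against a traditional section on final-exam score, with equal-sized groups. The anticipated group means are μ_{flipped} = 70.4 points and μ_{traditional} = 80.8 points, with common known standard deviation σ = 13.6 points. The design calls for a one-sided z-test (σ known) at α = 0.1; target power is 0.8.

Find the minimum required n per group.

n = 16 per group

Standardized effect: d = |μ_{flipped} − μ_{traditional}| / σ = |70.4 − 80.8| / 13.6 = 0.7647
Set Φ(δ − 1.282) = 0.8; then δ − 1.282 = Φ⁻¹(0.8) = 0.842, giving δ = 2.123.
δ = d·√(n/2) ⇒ n = 2(δ/d)² = 2 × (2.123 / 0.7647)² = 15.42.
Round up to the next whole unit.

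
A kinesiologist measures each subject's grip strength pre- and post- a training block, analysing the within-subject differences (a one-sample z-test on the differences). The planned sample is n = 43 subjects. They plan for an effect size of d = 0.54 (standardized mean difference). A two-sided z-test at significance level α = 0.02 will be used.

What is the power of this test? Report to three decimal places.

Power ≈ 0.888

Noncentrality parameter: δ = d·√n = 0.54 × √43 = 3.5410
Critical value for a two-sided test at α = 0.02: z_{α/2} = 2.326.
Power = Φ(δ − 2.326) + Φ(−δ − 2.326) = Φ(1.215) + Φ(-5.867) = 0.8878 + 0.0000 = 0.8878.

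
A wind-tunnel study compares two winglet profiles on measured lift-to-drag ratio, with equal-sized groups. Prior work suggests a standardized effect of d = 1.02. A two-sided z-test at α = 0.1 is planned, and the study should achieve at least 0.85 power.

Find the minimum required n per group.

Set Φ(δ − 1.645) = 0.85; then δ − 1.645 = Φ⁻¹(0.85) = 1.036, giving δ = 2.681.
(Ignoring the negligible lower-tail rejection probability gives the usual closed-form inversion.)
δ = d·√(n/2) ⇒ n = 2(δ/d)² = 2 × (2.681 / 1.02)² = 13.82.
Rounding up, n = 14 per group.

n = 14 per group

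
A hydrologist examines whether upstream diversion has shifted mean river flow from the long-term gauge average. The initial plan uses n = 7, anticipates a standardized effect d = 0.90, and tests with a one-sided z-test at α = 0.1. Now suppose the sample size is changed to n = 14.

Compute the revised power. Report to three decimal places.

Power ≈ 0.982

With n = 14: δ = d·√n = 0.90 × √14 = 3.3675. Critical value z_{0.1} = 1.282.
Revised power = Φ(δ − 1.282) = Φ(2.086) = 0.9815.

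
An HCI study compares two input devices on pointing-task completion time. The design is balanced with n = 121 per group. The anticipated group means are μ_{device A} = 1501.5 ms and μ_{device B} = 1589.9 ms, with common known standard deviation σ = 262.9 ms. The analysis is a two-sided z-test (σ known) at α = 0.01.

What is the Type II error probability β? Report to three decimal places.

β ≈ 0.484

Standardized effect: d = |μ_{device A} − μ_{device B}| / σ = |1501.5 − 1589.9| / 262.9 = 0.3362
Noncentrality parameter: δ = d·√(n/2) = 0.3362 × √(121/2) = 2.6154
Critical value for a two-sided test at α = 0.01: z_{α/2} = 2.576.
Power = Φ(δ − 2.576) + Φ(−δ − 2.576) = Φ(0.040) + Φ(-5.191) = 0.5158 + 0.0000 = 0.5158.
Type II error: β = 1 − power = 1 − 0.5158 = 0.4842.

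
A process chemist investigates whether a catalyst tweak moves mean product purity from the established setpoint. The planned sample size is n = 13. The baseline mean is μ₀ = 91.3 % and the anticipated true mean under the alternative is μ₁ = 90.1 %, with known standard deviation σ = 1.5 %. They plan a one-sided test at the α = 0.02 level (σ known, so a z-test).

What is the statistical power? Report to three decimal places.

Standardized effect: d = |μ₁ − μ₀| / σ = |90.1 − 91.3| / 1.5 = 0.8000
Noncentrality parameter: δ = d·√n = 0.8000 × √13 = 2.8844
Critical value for a one-sided test at α = 0.02: z_α = 2.054.
Power = P(Z > 2.054 − δ) = Φ(0.831) = 0.7969.

Power ≈ 0.797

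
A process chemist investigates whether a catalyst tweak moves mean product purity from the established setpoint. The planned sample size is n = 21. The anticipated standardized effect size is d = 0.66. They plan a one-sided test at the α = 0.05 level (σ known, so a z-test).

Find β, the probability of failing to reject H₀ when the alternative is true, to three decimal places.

β ≈ 0.084

Noncentrality parameter: λ = d·√n = 0.66 × √21 = 3.0245
One-sided α = 0.05 → critical value z_{0.05} = 1.645.
Power = Φ(λ − 1.645) = Φ(1.380) = 0.9162.
Type II error: β = 1 − power = 1 − 0.9162 = 0.0838.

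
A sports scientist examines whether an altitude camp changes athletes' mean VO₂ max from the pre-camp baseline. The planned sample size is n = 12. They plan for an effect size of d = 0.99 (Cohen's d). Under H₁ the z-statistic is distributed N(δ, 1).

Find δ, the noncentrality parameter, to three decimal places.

δ = d·√n = 0.99 × √12 = 3.4295

δ ≈ 3.429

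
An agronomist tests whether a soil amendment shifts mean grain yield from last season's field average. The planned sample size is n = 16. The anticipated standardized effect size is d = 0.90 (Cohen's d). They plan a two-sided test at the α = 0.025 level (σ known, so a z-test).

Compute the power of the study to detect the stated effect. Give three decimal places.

Noncentrality parameter: λ = d·√n = 0.90 × √16 = 3.6000
Two-sided α = 0.025 → critical value z_{0.0125} = 2.241.
Power = Φ(λ − 2.241) + Φ(−λ − 2.241) = Φ(1.359) + Φ(-5.841) = 0.9129 + 0.0000 = 0.9129.

Power ≈ 0.913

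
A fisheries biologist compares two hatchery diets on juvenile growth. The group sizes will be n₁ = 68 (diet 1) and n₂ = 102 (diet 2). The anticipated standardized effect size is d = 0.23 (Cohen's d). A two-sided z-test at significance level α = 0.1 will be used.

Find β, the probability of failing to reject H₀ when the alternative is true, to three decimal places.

β ≈ 0.569

Noncentrality parameter: δ = d / √(1/n₁ + 1/n₂) = 0.23 / √(1/68 + 1/102) = 1.4691
Two-sided α = 0.1 → critical value z_{0.05} = 1.645.
Power = Φ(δ − 1.645) + Φ(−δ − 1.645) = Φ(-0.176) + Φ(-3.114) = 0.4303 + 0.0009 = 0.4312.
Type II error: β = 1 − power = 1 − 0.4312 = 0.5688.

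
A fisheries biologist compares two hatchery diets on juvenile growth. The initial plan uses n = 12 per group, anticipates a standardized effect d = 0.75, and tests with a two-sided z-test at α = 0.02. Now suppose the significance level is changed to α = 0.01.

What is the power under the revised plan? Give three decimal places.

δ = d·√(n/2) = 0.75 × √(12/2) = 1.8371 (unchanged). New critical value: z_{0.005} = 2.576.
Revised power = Φ(δ − 2.576) + Φ(−δ − 2.576) = Φ(-0.739) + Φ(-4.413) = 0.2300 + 0.0000 = 0.2300.

Power ≈ 0.230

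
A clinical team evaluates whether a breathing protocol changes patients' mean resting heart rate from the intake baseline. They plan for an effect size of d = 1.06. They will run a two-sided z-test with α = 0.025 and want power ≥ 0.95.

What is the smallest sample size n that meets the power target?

For power 0.95 need Φ(δ − z_{0.0125}) = 0.95, so δ = z_{0.0125} + z_{0.05} = 2.241 + 1.645 = 3.886.
(Ignoring the negligible lower-tail rejection probability gives the usual closed-form inversion.)
δ = d·√n ⇒ n = (δ/d)² = (3.886 / 1.06)² = 13.44.
Rounding up, n = 14.

n = 14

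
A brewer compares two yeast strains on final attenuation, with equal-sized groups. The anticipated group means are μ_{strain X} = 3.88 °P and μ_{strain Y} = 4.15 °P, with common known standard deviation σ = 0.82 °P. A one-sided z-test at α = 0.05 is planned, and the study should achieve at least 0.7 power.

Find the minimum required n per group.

Standardized effect: d = |μ_{strain X} − μ_{strain Y}| / σ = |3.88 − 4.15| / 0.82 = 0.3293
For power 0.7 need Φ(δ − z_{0.05}) = 0.7, so δ = z_{0.05} + z_{0.30} = 1.645 + 0.524 = 2.169.
δ = d·√(n/2) ⇒ n = 2(δ/d)² = 2 × (2.169 / 0.3293)² = 86.81.
Rounding up, n = 87 per group.

n = 87 per group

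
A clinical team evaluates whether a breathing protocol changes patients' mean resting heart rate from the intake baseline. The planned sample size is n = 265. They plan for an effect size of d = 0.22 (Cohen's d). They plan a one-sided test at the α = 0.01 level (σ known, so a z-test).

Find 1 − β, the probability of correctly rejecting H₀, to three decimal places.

Power ≈ 0.895

Noncentrality parameter: δ = d·√n = 0.22 × √265 = 3.5813
One-sided α = 0.01 → critical value z_{0.01} = 2.326.
Power = Φ(δ − 2.326) = Φ(1.255) = 0.8953.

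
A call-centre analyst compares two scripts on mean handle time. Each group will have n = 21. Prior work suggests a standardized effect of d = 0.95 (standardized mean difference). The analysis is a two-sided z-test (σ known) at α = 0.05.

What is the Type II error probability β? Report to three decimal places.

β ≈ 0.132

Noncentrality parameter: λ = d·√(n/2) = 0.95 × √(21/2) = 3.0784
Critical value for a two-sided test at α = 0.05: z_{α/2} = 1.960.
Power = Φ(λ − 1.960) + Φ(−λ − 1.960) = Φ(1.118) + Φ(-5.038) = 0.8683 + 0.0000 = 0.8683.
Type II error: β = 1 − power = 1 − 0.8683 = 0.1317.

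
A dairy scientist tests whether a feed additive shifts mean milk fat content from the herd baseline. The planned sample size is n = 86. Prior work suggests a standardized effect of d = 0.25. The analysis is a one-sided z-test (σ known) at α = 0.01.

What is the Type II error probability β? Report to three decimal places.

Noncentrality parameter: δ = d·√n = 0.25 × √86 = 2.3184
One-sided α = 0.01 → critical value z_{0.01} = 2.326.
Power = P(Z > 2.326 − δ) = Φ(-0.008) = 0.4968.
Type II error: β = 1 − power = 1 − 0.4968 = 0.5032.

β ≈ 0.503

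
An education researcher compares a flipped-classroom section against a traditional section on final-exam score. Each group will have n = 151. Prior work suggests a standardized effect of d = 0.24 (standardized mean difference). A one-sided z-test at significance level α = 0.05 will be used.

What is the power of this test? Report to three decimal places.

Power ≈ 0.670

Noncentrality parameter: δ = d·√(n/2) = 0.24 × √(151/2) = 2.0854
Critical value for a one-sided test at α = 0.05: z_α = 1.645.
Power = P(Z > 1.645 − δ) = Φ(0.441) = 0.6702.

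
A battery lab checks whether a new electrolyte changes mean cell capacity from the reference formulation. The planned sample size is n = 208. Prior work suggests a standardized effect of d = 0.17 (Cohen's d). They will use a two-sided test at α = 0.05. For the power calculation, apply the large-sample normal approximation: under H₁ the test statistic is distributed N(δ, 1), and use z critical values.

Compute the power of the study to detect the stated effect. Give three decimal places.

Power ≈ 0.689

Noncentrality parameter: λ = d·√n = 0.17 × √208 = 2.4518
Critical value for a two-sided test at α = 0.05: z_{α/2} = 1.960.
Power = Φ(λ − 1.960) + Φ(−λ − 1.960) = Φ(0.492) + Φ(-4.412) = 0.6886 + 0.0000 = 0.6886.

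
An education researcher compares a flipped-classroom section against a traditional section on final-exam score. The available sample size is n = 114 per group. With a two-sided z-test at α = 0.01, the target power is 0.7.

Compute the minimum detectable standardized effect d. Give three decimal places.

d ≈ 0.411

Need Φ(δ − 2.576) = 0.7, so δ = 2.576 + 0.524 = 3.100.
(Lower-tail contribution to power is negligible for δ > 0.)
δ = d·√(n/2) ⇒ d = δ/√(n/2) = 3.100/√(114/2) = 0.4106.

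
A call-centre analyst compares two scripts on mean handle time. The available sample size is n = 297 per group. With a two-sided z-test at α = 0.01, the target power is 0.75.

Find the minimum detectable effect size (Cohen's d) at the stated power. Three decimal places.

d ≈ 0.267

Need Φ(δ − 2.576) = 0.75, so δ = 2.576 + 0.674 = 3.250.
(Lower-tail contribution to power is negligible for δ > 0.)
δ = d·√(n/2) ⇒ d = δ/√(n/2) = 3.250/√(297/2) = 0.2667.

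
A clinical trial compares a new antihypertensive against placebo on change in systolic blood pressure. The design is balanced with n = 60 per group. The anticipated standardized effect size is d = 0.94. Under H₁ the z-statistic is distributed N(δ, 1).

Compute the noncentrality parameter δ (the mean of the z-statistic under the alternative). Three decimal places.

δ = d·√(n/2) = 0.94 × √(60/2) = 5.1486

δ ≈ 5.149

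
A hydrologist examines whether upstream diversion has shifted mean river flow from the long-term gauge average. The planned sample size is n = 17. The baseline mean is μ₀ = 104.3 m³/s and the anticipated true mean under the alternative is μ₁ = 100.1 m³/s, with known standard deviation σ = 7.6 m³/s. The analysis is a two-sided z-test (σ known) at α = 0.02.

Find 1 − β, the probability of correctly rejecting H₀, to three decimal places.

Standardized effect: d = |μ₁ − μ₀| / σ = |100.1 − 104.3| / 7.6 = 0.5526
Noncentrality parameter: δ = d·√n = 0.5526 × √17 = 2.2786
Critical value for a two-sided test at α = 0.02: z_{α/2} = 2.326.
Power = Φ(δ − 2.326) + Φ(−δ − 2.326) = Φ(-0.048) + Φ(-4.605) = 0.4809 + 0.0000 = 0.4809.

Power ≈ 0.481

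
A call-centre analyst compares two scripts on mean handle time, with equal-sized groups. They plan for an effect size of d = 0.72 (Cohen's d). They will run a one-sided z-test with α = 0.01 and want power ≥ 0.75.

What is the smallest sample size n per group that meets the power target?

For power 0.75 need Φ(δ − z_{0.01}) = 0.75, so δ = z_{0.01} + z_{0.25} = 2.326 + 0.674 = 3.001.
δ = d·√(n/2) ⇒ n = 2(δ/d)² = 2 × (3.001 / 0.72)² = 34.74.
Rounding up, n = 35 per group.

n = 35 per group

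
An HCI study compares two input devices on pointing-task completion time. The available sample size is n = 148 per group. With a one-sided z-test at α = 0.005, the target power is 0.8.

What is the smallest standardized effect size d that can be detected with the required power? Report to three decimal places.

d ≈ 0.397

Need Φ(δ − 2.576) = 0.8, so δ = 2.576 + 0.842 = 3.417.
δ = d·√(n/2) ⇒ d = δ/√(n/2) = 3.417/√(148/2) = 0.3973.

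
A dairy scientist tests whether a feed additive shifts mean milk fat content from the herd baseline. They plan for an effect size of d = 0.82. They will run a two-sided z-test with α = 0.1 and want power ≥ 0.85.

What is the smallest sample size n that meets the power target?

For power 0.85 need Φ(δ − z_{0.05}) = 0.85, so δ = z_{0.05} + z_{0.15} = 1.645 + 1.036 = 2.681.
(Ignoring the negligible lower-tail rejection probability gives the usual closed-form inversion.)
δ = d·√n ⇒ n = (δ/d)² = (2.681 / 0.82)² = 10.69.
Round up to the next whole unit.

n = 11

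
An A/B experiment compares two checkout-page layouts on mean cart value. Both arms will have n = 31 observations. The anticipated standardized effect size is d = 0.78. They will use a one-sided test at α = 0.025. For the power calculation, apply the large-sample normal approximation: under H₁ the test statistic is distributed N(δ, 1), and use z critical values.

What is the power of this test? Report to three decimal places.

Noncentrality parameter: δ = d·√(n/2) = 0.78 × √(31/2) = 3.0709
One-sided α = 0.025 → critical value z_{0.025} = 1.960.
Power = Φ(δ − 1.960) = Φ(1.111) = 0.8667.

Power ≈ 0.867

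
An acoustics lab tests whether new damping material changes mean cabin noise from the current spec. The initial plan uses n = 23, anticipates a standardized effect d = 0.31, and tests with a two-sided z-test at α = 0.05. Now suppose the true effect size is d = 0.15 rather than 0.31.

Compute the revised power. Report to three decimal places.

Power ≈ 0.111

With d = 0.15: δ = d·√n = 0.15 × √23 = 0.7194. Critical value z_{0.025} = 1.960.
Revised power = Φ(δ − 1.960) + Φ(−δ − 1.960) = Φ(-1.241) + Φ(-2.679) = 0.1074 + 0.0037 = 0.1111.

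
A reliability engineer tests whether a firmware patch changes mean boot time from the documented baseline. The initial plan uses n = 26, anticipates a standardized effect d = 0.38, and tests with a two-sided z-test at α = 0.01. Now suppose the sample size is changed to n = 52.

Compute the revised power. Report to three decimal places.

With n = 52: δ = d·√n = 0.38 × √52 = 2.7402. Critical value z_{0.005} = 2.576.
Revised power = Φ(δ − 2.576) + Φ(−δ − 2.576) = Φ(0.164) + Φ(-5.316) = 0.5653 + 0.0000 = 0.5653.

Power ≈ 0.565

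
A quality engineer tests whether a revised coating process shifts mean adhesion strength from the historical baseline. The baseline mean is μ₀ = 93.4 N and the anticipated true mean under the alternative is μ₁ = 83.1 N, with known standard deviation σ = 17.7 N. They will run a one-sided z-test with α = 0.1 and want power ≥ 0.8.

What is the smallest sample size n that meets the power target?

n = 14

Standardized effect: d = |μ₁ − μ₀| / σ = |83.1 − 93.4| / 17.7 = 0.5819
Set Φ(δ − 1.282) = 0.8; then δ − 1.282 = Φ⁻¹(0.8) = 0.842, giving δ = 2.123.
δ = d·√n ⇒ n = (δ/d)² = (2.123 / 0.5819)² = 13.31.
Rounding up, n = 14.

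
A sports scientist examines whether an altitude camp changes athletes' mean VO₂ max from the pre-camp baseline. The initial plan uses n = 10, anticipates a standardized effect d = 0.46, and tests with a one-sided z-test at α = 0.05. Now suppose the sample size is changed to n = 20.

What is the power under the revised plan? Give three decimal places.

With n = 20: δ = d·√n = 0.46 × √20 = 2.0572. Critical value z_{0.05} = 1.645.
Revised power = Φ(δ − 1.645) = Φ(0.412) = 0.6600.

Power ≈ 0.660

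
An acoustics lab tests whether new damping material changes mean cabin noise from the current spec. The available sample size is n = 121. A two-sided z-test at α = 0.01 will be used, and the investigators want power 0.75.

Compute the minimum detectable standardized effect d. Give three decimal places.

Required noncentrality: δ = z_{0.005} + z_{0.25} = 2.576 + 0.674 = 3.250.
(The second rejection-region term Φ(−δ − z_{α/2}) is negligible and dropped.)
δ = d·√n ⇒ d = δ/√n = 3.250/√121 = 0.2955.

d ≈ 0.295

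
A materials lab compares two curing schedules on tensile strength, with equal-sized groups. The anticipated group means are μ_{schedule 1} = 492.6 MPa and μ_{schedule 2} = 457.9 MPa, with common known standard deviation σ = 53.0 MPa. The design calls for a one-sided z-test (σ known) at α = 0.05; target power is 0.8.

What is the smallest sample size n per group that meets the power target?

Standardized effect: d = |μ_{schedule 1} − μ_{schedule 2}| / σ = |492.6 − 457.9| / 53.0 = 0.6547
Set Φ(δ − 1.645) = 0.8; then δ − 1.645 = Φ⁻¹(0.8) = 0.842, giving δ = 2.486.
δ = d·√(n/2) ⇒ n = 2(δ/d)² = 2 × (2.486 / 0.6547)² = 28.85.
Rounding up, n = 29 per group.

n = 29 per group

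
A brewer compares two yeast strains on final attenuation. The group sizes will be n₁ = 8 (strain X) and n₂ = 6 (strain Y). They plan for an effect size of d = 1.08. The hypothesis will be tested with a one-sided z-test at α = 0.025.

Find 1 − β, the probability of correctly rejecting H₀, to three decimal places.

Noncentrality parameter: δ = d / √(1/n₁ + 1/n₂) = 1.08 / √(1/8 + 1/6) = 1.9998
Critical value for a one-sided test at α = 0.025: z_α = 1.960.
Power = P(Z > 1.960 − δ) = Φ(0.040) = 0.5159.

Power ≈ 0.516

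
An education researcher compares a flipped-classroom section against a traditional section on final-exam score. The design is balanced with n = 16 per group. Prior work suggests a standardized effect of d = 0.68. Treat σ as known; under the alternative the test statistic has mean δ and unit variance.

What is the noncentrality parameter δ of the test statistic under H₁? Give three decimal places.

The noncentrality parameter scales effect size by the design's sample-size factor: δ = d·√(n/2) = 0.68 × √(16/2) = 1.9233

δ ≈ 1.923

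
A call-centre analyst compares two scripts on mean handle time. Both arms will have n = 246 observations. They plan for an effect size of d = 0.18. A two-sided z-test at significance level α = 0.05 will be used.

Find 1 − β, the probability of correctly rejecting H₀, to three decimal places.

Noncentrality parameter: δ = d·√(n/2) = 0.18 × √(246/2) = 1.9963
Two-sided α = 0.05 → critical value z_{0.025} = 1.960.
Power = Φ(δ − 1.960) + Φ(−δ − 1.960) = Φ(0.036) + Φ(-3.956) = 0.5145 + 0.0000 = 0.5145.

Power ≈ 0.515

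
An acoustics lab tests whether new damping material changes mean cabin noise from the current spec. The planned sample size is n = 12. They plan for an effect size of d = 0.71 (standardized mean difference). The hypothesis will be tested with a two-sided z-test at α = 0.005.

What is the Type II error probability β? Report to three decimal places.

Noncentrality parameter: δ = d·√n = 0.71 × √12 = 2.4595
Two-sided α = 0.005 → critical value z_{0.0025} = 2.807.
Power = Φ(δ − 2.807) + Φ(−δ − 2.807) = Φ(-0.348) + Φ(-5.267) = 0.3641 + 0.0000 = 0.3641.
Type II error: β = 1 − power = 1 − 0.3641 = 0.6359.

β ≈ 0.636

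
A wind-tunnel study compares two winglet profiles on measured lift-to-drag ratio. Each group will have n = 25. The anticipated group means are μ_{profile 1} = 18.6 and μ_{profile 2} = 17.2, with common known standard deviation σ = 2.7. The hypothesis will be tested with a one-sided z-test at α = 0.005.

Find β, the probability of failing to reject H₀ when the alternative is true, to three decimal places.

Standardized effect: d = |μ_{profile 1} − μ_{profile 2}| / σ = |18.6 − 17.2| / 2.7 = 0.5185
Noncentrality parameter: δ = d·√(n/2) = 0.5185 × √(25/2) = 1.8332
One-sided α = 0.005 → critical value z_{0.005} = 2.576.
Power = P(Z > 2.576 − δ) = Φ(-0.743) = 0.2289.
Type II error: β = 1 − power = 1 − 0.2289 = 0.7711.

β ≈ 0.771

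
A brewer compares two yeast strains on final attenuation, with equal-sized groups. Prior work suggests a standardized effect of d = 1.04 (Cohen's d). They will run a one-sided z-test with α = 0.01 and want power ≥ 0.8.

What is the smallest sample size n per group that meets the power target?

n = 19 per group

For power 0.8 need Φ(δ − z_{0.01}) = 0.8, so δ = z_{0.01} + z_{0.20} = 2.326 + 0.842 = 3.168.
δ = d·√(n/2) ⇒ n = 2(δ/d)² = 2 × (3.168 / 1.04)² = 18.56.
Rounding up, n = 19 per group.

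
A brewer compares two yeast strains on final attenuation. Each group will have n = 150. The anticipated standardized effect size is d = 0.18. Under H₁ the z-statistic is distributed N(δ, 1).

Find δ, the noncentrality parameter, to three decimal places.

δ = d·√(n/2) = 0.18 × √(150/2) = 1.5588

δ ≈ 1.559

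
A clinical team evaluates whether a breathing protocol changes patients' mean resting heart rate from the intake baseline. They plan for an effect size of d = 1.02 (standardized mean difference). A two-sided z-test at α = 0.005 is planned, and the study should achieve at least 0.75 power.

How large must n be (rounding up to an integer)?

For power 0.75 need Φ(δ − z_{0.0025}) = 0.75, so δ = z_{0.0025} + z_{0.25} = 2.807 + 0.674 = 3.482.
(For δ > 0 the lower-tail rejection region contributes negligibly to power, so the one-term inversion is standard.)
δ = d·√n ⇒ n = (δ/d)² = (3.482 / 1.02)² = 11.65.
Round up to the next whole unit.

n = 12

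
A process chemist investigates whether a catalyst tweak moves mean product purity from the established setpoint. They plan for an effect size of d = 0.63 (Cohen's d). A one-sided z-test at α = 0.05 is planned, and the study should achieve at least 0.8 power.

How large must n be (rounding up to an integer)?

For power 0.8 need Φ(δ − z_{0.05}) = 0.8, so δ = z_{0.05} + z_{0.20} = 1.645 + 0.842 = 2.486.
δ = d·√n ⇒ n = (δ/d)² = (2.486 / 0.63)² = 15.58.
Round up to the next whole unit.

n = 16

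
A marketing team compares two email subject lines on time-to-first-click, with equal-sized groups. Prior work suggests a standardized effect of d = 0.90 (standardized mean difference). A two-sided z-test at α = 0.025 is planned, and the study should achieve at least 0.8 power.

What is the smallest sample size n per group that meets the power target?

For power 0.8 need Φ(δ − z_{0.0125}) = 0.8, so δ = z_{0.0125} + z_{0.20} = 2.241 + 0.842 = 3.083.
(For δ > 0 the lower-tail rejection region contributes negligibly to power, so the one-term inversion is standard.)
δ = d·√(n/2) ⇒ n = 2(δ/d)² = 2 × (3.083 / 0.90)² = 23.47.
Rounding up, n = 24 per group.

n = 24 per group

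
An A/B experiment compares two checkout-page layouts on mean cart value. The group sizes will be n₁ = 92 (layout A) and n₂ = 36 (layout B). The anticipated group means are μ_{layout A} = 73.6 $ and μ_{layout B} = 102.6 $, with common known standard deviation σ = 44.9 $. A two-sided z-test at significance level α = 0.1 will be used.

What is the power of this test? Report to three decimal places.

Standardized effect: d = |μ_{layout A} − μ_{layout B}| / σ = |73.6 − 102.6| / 44.9 = 0.6459
Noncentrality parameter: λ = d / √(1/n₁ + 1/n₂) = 0.6459 / √(1/92 + 1/36) = 3.2854
Two-sided α = 0.1 → critical value z_{0.05} = 1.645.
Power = Φ(λ − 1.645) + Φ(−λ − 1.645) = Φ(1.641) + Φ(-4.930) = 0.9496 + 0.0000 = 0.9496.

Power ≈ 0.950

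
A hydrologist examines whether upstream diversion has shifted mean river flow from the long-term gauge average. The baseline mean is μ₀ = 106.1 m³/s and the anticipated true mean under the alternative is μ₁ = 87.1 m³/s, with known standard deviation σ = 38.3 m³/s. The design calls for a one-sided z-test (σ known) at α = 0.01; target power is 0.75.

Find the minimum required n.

Standardized effect: d = |μ₁ − μ₀| / σ = |87.1 − 106.1| / 38.3 = 0.4961
Set Φ(δ − 2.326) = 0.75; then δ − 2.326 = Φ⁻¹(0.75) = 0.674, giving δ = 3.001.
δ = d·√n ⇒ n = (δ/d)² = (3.001 / 0.4961)² = 36.59.
Round up to the next whole unit.

n = 37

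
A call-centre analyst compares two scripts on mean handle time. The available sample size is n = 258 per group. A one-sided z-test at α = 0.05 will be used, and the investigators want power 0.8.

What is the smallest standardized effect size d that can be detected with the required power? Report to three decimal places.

Need Φ(δ − 1.645) = 0.8, so δ = 1.645 + 0.842 = 2.486.
δ = d·√(n/2) ⇒ d = δ/√(n/2) = 2.486/√(258/2) = 0.2189.

d ≈ 0.219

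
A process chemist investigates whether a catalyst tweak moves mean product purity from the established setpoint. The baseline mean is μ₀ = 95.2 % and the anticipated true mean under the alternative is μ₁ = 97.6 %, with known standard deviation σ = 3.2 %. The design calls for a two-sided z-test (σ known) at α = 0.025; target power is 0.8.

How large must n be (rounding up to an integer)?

Standardized effect: d = |μ₁ − μ₀| / σ = |97.6 − 95.2| / 3.2 = 0.7500
For power 0.8 need Φ(δ − z_{0.0125}) = 0.8, so δ = z_{0.0125} + z_{0.20} = 2.241 + 0.842 = 3.083.
(The Φ(−δ − z_{α/2}) term is vanishingly small for δ > 0 and is dropped in the standard sample-size formula.)
δ = d·√n ⇒ n = (δ/d)² = (3.083 / 0.7500)² = 16.90.
Rounding up, n = 17.

n = 17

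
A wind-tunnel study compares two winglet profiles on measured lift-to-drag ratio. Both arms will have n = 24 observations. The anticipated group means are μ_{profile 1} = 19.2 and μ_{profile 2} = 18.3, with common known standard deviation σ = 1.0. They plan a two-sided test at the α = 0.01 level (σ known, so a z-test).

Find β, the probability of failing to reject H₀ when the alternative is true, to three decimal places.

β ≈ 0.294

Standardized effect: d = |μ_{profile 1} − μ_{profile 2}| / σ = |19.2 − 18.3| / 1.0 = 0.9000
Noncentrality parameter: δ = d·√(n/2) = 0.9000 × √(24/2) = 3.1177
Two-sided α = 0.01 → critical value z_{0.005} = 2.576.
Power = Φ(δ − 2.576) + Φ(−δ − 2.576) = Φ(0.542) + Φ(-5.694) = 0.7060 + 0.0000 = 0.7060.
Type II error: β = 1 − power = 1 − 0.7060 = 0.2940.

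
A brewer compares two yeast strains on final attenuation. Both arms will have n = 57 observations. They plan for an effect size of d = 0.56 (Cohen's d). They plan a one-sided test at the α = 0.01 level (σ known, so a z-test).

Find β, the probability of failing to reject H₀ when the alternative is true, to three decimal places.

Noncentrality parameter: δ = d·√(n/2) = 0.56 × √(57/2) = 2.9896
Critical value for a one-sided test at α = 0.01: z_α = 2.326.
Power = P(Z > 2.326 − δ) = Φ(0.663) = 0.7464.
Type II error: β = 1 − power = 1 − 0.7464 = 0.2536.

β ≈ 0.254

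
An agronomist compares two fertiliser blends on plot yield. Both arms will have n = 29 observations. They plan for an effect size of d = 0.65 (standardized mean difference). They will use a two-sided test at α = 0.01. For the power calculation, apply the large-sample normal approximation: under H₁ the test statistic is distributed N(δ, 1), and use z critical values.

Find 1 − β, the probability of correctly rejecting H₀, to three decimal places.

Noncentrality parameter: δ = d·√(n/2) = 0.65 × √(29/2) = 2.4751
Two-sided α = 0.01 → critical value z_{0.005} = 2.576.
Power = Φ(δ − 2.576) + Φ(−δ − 2.576) = Φ(-0.101) + Φ(-5.051) = 0.4599 + 0.0000 = 0.4599.

Power ≈ 0.460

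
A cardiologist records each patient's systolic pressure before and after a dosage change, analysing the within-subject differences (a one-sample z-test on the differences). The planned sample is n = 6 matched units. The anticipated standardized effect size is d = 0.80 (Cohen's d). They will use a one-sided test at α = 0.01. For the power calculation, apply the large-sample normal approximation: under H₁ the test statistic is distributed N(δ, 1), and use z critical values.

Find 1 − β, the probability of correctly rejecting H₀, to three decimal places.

Noncentrality parameter: δ = d·√n = 0.80 × √6 = 1.9596
One-sided α = 0.01 → critical value z_{0.01} = 2.326.
Power = P(Z > 2.326 − δ) = Φ(-0.367) = 0.3569.

Power ≈ 0.357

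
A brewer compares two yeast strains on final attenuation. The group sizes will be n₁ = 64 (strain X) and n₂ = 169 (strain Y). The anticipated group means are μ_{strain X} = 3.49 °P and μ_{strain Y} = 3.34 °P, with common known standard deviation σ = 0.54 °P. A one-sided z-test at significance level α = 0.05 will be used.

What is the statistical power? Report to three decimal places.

Standardized effect: d = |μ_{strain X} − μ_{strain Y}| / σ = |3.49 − 3.34| / 0.54 = 0.2778
Noncentrality parameter: λ = d / √(1/n₁ + 1/n₂) = 0.2778 / √(1/64 + 1/169) = 1.8926
Critical value for a one-sided test at α = 0.05: z_α = 1.645.
Power = P(Z > 1.645 − λ) = Φ(0.248) = 0.5978.

Power ≈ 0.598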